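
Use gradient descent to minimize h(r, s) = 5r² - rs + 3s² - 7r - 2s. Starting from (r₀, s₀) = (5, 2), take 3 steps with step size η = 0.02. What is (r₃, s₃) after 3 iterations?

(2.993512, 1.690568)

∇h = (10r - s - 7, -r + 6s - 2)
(r₁, s₁) = (5, 2) − 0.02·(41, 5) = (4.18, 1.9)
(r₂, s₂) = (4.18, 1.9) − 0.02·(32.9, 5.22) = (3.522, 1.7956)
(r₃, s₃) = (3.522, 1.7956) − 0.02·(26.4244, 5.2516) = (2.993512, 1.690568)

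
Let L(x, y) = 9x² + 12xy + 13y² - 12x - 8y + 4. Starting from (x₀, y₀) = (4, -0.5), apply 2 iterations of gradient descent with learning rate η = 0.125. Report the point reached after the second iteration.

(10.75, 13.84375)

∇L = (18x + 12y - 12, 12x + 26y - 8)
Step 1: at (4, -0.5), ∇L = (54, 27) → (4, -0.5) − 0.125·(54, 27) = (-2.75, -3.875)
Step 2: at (-2.75, -3.875), ∇L = (-108, -141.75) → (-2.75, -3.875) − 0.125·(-108, -141.75) = (10.75, 13.84375)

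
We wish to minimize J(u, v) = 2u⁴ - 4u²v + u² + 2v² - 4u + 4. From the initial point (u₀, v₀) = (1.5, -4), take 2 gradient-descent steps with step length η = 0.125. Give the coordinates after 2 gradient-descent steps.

∇J = (8u³ - 8uv + 2u - 4, -4u² + 4v)
(u₁, v₁) = (1.5, -4) − 0.125·(74, -25) = (-7.75, -0.875)
(u₂, v₂) = (-7.75, -0.875) − 0.125·(-3797.625, -243.75) = (466.953125, 29.59375)

(466.953125, 29.59375)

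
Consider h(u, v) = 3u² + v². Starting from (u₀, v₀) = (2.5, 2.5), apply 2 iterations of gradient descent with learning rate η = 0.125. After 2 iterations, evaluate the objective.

2.05078125

∇h = (6u, 2v)
Step 1: at (2.5, 2.5), ∇h = (15, 5) → (2.5, 2.5) − 0.125·(15, 5) = (0.625, 1.875)
Step 2: at (0.625, 1.875), ∇h = (3.75, 3.75) → (0.625, 1.875) − 0.125·(3.75, 3.75) = (0.15625, 1.40625)
h(0.15625, 1.40625) = 2.05078125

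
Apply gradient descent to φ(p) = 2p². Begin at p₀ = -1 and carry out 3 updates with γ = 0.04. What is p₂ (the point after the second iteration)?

-0.7056

φ′(p) = 4p
Step 1: φ′(-1) = -4; p₁ = -1 − 0.04·(-4) = -0.84
Step 2: φ′(-0.84) = -3.36; p₂ = -0.84 − 0.04·(-3.36) = -0.7056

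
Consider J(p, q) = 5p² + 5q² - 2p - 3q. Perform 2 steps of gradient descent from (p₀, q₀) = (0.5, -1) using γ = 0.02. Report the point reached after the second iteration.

(0.392, -0.532)

∇J = (10p - 2, 10q - 3)
(p₁, q₁) = (0.5, -1) − 0.02·(3, -13) = (0.44, -0.74)
(p₂, q₂) = (0.44, -0.74) − 0.02·(2.4, -10.4) = (0.392, -0.532)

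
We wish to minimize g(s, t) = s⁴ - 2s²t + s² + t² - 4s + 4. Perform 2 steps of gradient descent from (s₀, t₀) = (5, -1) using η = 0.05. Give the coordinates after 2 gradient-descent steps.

(1906.9334, 46.809)

∇g = (4s³ - 4st + 2s - 4, -2s² + 2t)
(s₁, t₁) = (5, -1) − 0.05·(526, -52) = (-21.3, 1.6)
(s₂, t₂) = (-21.3, 1.6) − 0.05·(-38564.668, -904.18) = (1906.9334, 46.809)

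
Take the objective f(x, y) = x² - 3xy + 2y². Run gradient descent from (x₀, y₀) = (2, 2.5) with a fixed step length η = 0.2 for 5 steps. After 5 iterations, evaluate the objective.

∇f = (2x - 3y, -3x + 4y)
Step 1: at (2, 2.5), ∇f = (-3.5, 4) → (2, 2.5) − 0.2·(-3.5, 4) = (2.7, 1.7)
Step 2: at (2.7, 1.7), ∇f = (0.3, -1.3) → (2.7, 1.7) − 0.2·(0.3, -1.3) = (2.64, 1.96)
Step 3: at (2.64, 1.96), ∇f = (-0.6, -0.08) → (2.64, 1.96) − 0.2·(-0.6, -0.08) = (2.76, 1.976)
Step 4: at (2.76, 1.976), ∇f = (-0.408, -0.376) → (2.76, 1.976) − 0.2·(-0.408, -0.376) = (2.8416, 2.0512)
Step 5: at (2.8416, 2.0512), ∇f = (-0.4704, -0.32) → (2.8416, 2.0512) − 0.2·(-0.4704, -0.32) = (2.93568, 2.1152)
f(2.93568, 2.1152) = -1.0622918656

-1.0622918656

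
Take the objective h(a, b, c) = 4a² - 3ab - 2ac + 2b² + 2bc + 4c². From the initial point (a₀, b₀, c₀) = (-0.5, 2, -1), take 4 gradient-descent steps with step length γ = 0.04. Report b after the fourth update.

1.15858432

∇h = (8a - 3b - 2c, -3a + 4b + 2c, -2a + 2b + 8c)
(a₁, b₁, c₁) = (-0.5, 2, -1) − 0.04·(-8, 7.5, -3) = (-0.18, 1.7, -0.88)
(a₂, b₂, c₂) = (-0.18, 1.7, -0.88) − 0.04·(-4.78, 5.58, -3.28) = (0.0112, 1.4768, -0.7488)
(a₃, b₃, c₃) = (0.0112, 1.4768, -0.7488) − 0.04·(-2.8432, 4.376, -3.0592) = (0.124928, 1.30176, -0.626432)
(a₄, b₄, c₄) = (0.124928, 1.30176, -0.626432) − 0.04·(-1.652992, 3.579392, -2.657792) = (0.19104768, 1.15858432, -0.52012032)
b = 1.15858432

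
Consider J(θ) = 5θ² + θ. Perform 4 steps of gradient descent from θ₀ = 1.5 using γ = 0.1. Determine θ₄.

J′(θ) = 10θ + 1
θ₁ = 1.5 − 0.1·16 = -0.1
θ₂ = -0.1 − 0.1·0 = -0.1
θ₃ = -0.1 − 0.1·0 = -0.1
θ₄ = -0.1 − 0.1·0 = -0.1

-0.1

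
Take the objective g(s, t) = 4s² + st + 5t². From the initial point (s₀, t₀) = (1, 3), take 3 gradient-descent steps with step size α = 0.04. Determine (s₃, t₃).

∇g = (8s + t, s + 10t)
(s₁, t₁) = (1, 3) − 0.04·(11, 31) = (0.56, 1.76)
(s₂, t₂) = (0.56, 1.76) − 0.04·(6.24, 18.16) = (0.3104, 1.0336)
(s₃, t₃) = (0.3104, 1.0336) − 0.04·(3.5168, 10.6464) = (0.169728, 0.607744)

(0.169728, 0.607744)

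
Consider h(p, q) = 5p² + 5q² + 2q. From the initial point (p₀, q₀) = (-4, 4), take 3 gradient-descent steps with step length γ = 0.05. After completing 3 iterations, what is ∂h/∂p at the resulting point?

-5

∇h = (10p, 10q + 2)
(p₁, q₁) = (-4, 4) − 0.05·(-40, 42) = (-2, 1.9)
(p₂, q₂) = (-2, 1.9) − 0.05·(-20, 21) = (-1, 0.85)
(p₃, q₃) = (-1, 0.85) − 0.05·(-10, 10.5) = (-0.5, 0.325)
∂h/∂p at (-0.5, 0.325) = -5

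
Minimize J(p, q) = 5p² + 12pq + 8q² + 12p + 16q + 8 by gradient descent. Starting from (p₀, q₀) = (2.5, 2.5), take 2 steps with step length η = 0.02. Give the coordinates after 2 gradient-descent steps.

(0.5008, -0.068)

∇J = (10p + 12q + 12, 12p + 16q + 16)
Step 1: at (2.5, 2.5), ∇J = (67, 86) → (2.5, 2.5) − 0.02·(67, 86) = (1.16, 0.78)
Step 2: at (1.16, 0.78), ∇J = (32.96, 42.4) → (1.16, 0.78) − 0.02·(32.96, 42.4) = (0.5008, -0.068)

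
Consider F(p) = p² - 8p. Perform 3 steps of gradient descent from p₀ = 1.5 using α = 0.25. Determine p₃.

F′(p) = 2p - 8
Step 1: F′(1.5) = -5; p₁ = 1.5 − 0.25·(-5) = 2.75
Step 2: F′(2.75) = -2.5; p₂ = 2.75 − 0.25·(-2.5) = 3.375
Step 3: F′(3.375) = -1.25; p₃ = 3.375 − 0.25·(-1.25) = 3.6875

3.6875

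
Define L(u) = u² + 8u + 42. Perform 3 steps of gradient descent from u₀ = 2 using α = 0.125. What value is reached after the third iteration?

L′(u) = 2u + 8
Step 1: L′(2) = 12; u₁ = 2 − 0.125·12 = 0.5
Step 2: L′(0.5) = 9; u₂ = 0.5 − 0.125·9 = -0.625
Step 3: L′(-0.625) = 6.75; u₃ = -0.625 − 0.125·6.75 = -1.46875

-1.46875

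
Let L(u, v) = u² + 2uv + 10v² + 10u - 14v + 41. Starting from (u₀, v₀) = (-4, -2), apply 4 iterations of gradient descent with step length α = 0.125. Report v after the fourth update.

-15.32421875

∇L = (2u + 2v + 10, 2u + 20v - 14)
Step 1: at (-4, -2), ∇L = (-2, -62) → (-4, -2) − 0.125·(-2, -62) = (-3.75, 5.75)
Step 2: at (-3.75, 5.75), ∇L = (14, 93.5) → (-3.75, 5.75) − 0.125·(14, 93.5) = (-5.5, -5.9375)
Step 3: at (-5.5, -5.9375), ∇L = (-12.875, -143.75) → (-5.5, -5.9375) − 0.125·(-12.875, -143.75) = (-3.890625, 12.03125)
Step 4: at (-3.890625, 12.03125), ∇L = (26.28125, 218.84375) → (-3.890625, 12.03125) − 0.125·(26.28125, 218.84375) = (-7.17578125, -15.32421875)
v = -15.32421875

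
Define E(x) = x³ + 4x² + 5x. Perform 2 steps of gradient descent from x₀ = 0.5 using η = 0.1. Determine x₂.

-0.6626875

E′(x) = 3x² + 8x + 5
Step 1: E′(0.5) = 9.75; x₁ = 0.5 − 0.1·9.75 = -0.475
Step 2: E′(-0.475) = 1.876875; x₂ = -0.475 − 0.1·1.876875 = -0.6626875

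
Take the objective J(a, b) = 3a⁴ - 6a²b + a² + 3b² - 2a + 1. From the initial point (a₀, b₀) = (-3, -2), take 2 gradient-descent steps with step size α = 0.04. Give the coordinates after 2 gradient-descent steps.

(-1077.74884608, 42.050944)

∇J = (12a³ - 12ab + 2a - 2, -6a² + 6b)
(a₁, b₁) = (-3, -2) − 0.04·(-404, -66) = (13.16, 0.64)
(a₂, b₂) = (13.16, 0.64) − 0.04·(27272.721152, -1035.2736) = (-1077.74884608, 42.050944)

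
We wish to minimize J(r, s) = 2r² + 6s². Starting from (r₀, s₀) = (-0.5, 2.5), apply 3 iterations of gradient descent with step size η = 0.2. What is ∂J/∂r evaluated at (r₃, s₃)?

∇J = (4r, 12s)
(r₁, s₁) = (-0.5, 2.5) − 0.2·(-2, 30) = (-0.1, -3.5)
(r₂, s₂) = (-0.1, -3.5) − 0.2·(-0.4, -42) = (-0.02, 4.9)
(r₃, s₃) = (-0.02, 4.9) − 0.2·(-0.08, 58.8) = (-0.004, -6.86)
∂J/∂r at (-0.004, -6.86) = -0.016

-0.016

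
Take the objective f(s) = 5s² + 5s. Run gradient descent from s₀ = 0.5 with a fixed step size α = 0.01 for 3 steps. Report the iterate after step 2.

0.31

f′(s) = 10s + 5
s₁ = 0.5 − 0.01·10 = 0.4
s₂ = 0.4 − 0.01·9 = 0.31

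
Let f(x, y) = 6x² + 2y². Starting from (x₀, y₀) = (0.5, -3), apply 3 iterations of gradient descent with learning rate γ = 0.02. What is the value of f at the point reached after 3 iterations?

11.203439917056

∇f = (12x, 4y)
Step 1: at (0.5, -3), ∇f = (6, -12) → (0.5, -3) − 0.02·(6, -12) = (0.38, -2.76)
Step 2: at (0.38, -2.76), ∇f = (4.56, -11.04) → (0.38, -2.76) − 0.02·(4.56, -11.04) = (0.2888, -2.5392)
Step 3: at (0.2888, -2.5392), ∇f = (3.4656, -10.1568) → (0.2888, -2.5392) − 0.02·(3.4656, -10.1568) = (0.219488, -2.336064)
f(0.219488, -2.336064) = 11.203439917056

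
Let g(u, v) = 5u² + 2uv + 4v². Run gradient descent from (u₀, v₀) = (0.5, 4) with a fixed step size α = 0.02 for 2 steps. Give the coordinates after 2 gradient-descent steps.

(0.0584, 2.796)

∇g = (10u + 2v, 2u + 8v)
(u₁, v₁) = (0.5, 4) − 0.02·(13, 33) = (0.24, 3.34)
(u₂, v₂) = (0.24, 3.34) − 0.02·(9.08, 27.2) = (0.0584, 2.796)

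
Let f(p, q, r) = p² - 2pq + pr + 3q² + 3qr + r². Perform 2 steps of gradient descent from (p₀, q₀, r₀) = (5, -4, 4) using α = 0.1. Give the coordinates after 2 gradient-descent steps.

(1.49, -1.33, 3.38)

∇f = (2p - 2q + r, -2p + 6q + 3r, p + 3q + 2r)
(p₁, q₁, r₁) = (5, -4, 4) − 0.1·(22, -22, 1) = (2.8, -1.8, 3.9)
(p₂, q₂, r₂) = (2.8, -1.8, 3.9) − 0.1·(13.1, -4.7, 5.2) = (1.49, -1.33, 3.38)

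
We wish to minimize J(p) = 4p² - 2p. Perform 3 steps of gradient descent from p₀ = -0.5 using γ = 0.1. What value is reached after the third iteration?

J′(p) = 8p - 2
Step 1: J′(-0.5) = -6; p₁ = -0.5 − 0.1·(-6) = 0.1
Step 2: J′(0.1) = -1.2; p₂ = 0.1 − 0.1·(-1.2) = 0.22
Step 3: J′(0.22) = -0.24; p₃ = 0.22 − 0.1·(-0.24) = 0.244

0.244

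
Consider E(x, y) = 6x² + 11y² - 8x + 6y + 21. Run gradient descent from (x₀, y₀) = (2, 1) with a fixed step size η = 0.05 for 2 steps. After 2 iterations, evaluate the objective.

∇E = (12x - 8, 22y + 6)
(x₁, y₁) = (2, 1) − 0.05·(16, 28) = (1.2, -0.4)
(x₂, y₂) = (1.2, -0.4) − 0.05·(6.4, -2.8) = (0.88, -0.26)
E(0.88, -0.26) = 17.79

17.79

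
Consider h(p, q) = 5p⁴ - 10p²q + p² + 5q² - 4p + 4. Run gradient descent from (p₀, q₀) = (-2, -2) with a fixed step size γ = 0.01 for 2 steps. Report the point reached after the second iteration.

(0.3538816, -1.23696)

∇h = (20p³ - 20pq + 2p - 4, -10p² + 10q)
Step 1: at (-2, -2), ∇h = (-248, -60) → (-2, -2) − 0.01·(-248, -60) = (0.48, -1.4)
Step 2: at (0.48, -1.4), ∇h = (12.61184, -16.304) → (0.48, -1.4) − 0.01·(12.61184, -16.304) = (0.3538816, -1.23696)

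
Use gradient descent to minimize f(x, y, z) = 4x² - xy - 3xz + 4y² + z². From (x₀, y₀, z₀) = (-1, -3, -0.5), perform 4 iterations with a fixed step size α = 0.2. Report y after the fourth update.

∇f = (8x - y - 3z, -x + 8y, -3x + 2z)
Step 1: at (-1, -3, -0.5), ∇f = (-3.5, -23, 2) → (-1, -3, -0.5) − 0.2·(-3.5, -23, 2) = (-0.3, 1.6, -0.9)
Step 2: at (-0.3, 1.6, -0.9), ∇f = (-1.3, 13.1, -0.9) → (-0.3, 1.6, -0.9) − 0.2·(-1.3, 13.1, -0.9) = (-0.04, -1.02, -0.72)
Step 3: at (-0.04, -1.02, -0.72), ∇f = (2.86, -8.12, -1.32) → (-0.04, -1.02, -0.72) − 0.2·(2.86, -8.12, -1.32) = (-0.612, 0.604, -0.456)
Step 4: at (-0.612, 0.604, -0.456), ∇f = (-4.132, 5.444, 0.924) → (-0.612, 0.604, -0.456) − 0.2·(-4.132, 5.444, 0.924) = (0.2144, -0.4848, -0.6408)
y = -0.4848

-0.4848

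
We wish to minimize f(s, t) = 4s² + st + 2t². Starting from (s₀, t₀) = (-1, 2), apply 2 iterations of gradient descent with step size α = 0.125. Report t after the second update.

∇f = (8s + t, s + 4t)
(s₁, t₁) = (-1, 2) − 0.125·(-6, 7) = (-0.25, 1.125)
(s₂, t₂) = (-0.25, 1.125) − 0.125·(-0.875, 4.25) = (-0.140625, 0.59375)
t = 0.59375

0.59375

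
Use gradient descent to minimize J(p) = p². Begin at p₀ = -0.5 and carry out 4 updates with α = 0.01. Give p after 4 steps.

-0.46118408

J′(p) = 2p
Step 1: J′(-0.5) = -1; p₁ = -0.5 − 0.01·(-1) = -0.49
Step 2: J′(-0.49) = -0.98; p₂ = -0.49 − 0.01·(-0.98) = -0.4802
Step 3: J′(-0.4802) = -0.9604; p₃ = -0.4802 − 0.01·(-0.9604) = -0.470596
Step 4: J′(-0.470596) = -0.941192; p₄ = -0.470596 − 0.01·(-0.941192) = -0.46118408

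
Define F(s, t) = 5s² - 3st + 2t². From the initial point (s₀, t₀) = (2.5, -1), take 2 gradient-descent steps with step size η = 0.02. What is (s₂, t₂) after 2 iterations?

∇F = (10s - 3t, -3s + 4t)
Step 1: at (2.5, -1), ∇F = (28, -11.5) → (2.5, -1) − 0.02·(28, -11.5) = (1.94, -0.77)
Step 2: at (1.94, -0.77), ∇F = (21.71, -8.9) → (1.94, -0.77) − 0.02·(21.71, -8.9) = (1.5058, -0.592)

(1.5058, -0.592)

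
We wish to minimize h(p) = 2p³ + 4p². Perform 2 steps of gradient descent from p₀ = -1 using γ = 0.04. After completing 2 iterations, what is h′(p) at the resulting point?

-2.509067853824

h′(p) = 6p² + 8p
Step 1: h′(-1) = -2; p₁ = -1 − 0.04·(-2) = -0.92
Step 2: h′(-0.92) = -2.2816; p₂ = -0.92 − 0.04·(-2.2816) = -0.828736
h′(p) at (-0.828736) = -2.509067853824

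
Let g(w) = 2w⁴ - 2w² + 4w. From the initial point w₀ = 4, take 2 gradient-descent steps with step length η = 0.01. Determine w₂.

-1

g′(w) = 8w³ - 4w + 4
w₁ = 4 − 0.01·500 = -1
w₂ = -1 − 0.01·0 = -1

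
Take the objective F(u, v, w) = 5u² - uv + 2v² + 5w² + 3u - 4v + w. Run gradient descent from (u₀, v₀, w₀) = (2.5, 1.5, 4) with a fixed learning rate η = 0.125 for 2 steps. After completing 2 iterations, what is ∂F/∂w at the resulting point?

2.5625

∇F = (10u - v + 3, -u + 4v - 4, 10w + 1)
(u₁, v₁, w₁) = (2.5, 1.5, 4) − 0.125·(26.5, -0.5, 41) = (-0.8125, 1.5625, -1.125)
(u₂, v₂, w₂) = (-0.8125, 1.5625, -1.125) − 0.125·(-6.6875, 3.0625, -10.25) = (0.0234375, 1.1796875, 0.15625)
∂F/∂w at (0.0234375, 1.1796875, 0.15625) = 2.5625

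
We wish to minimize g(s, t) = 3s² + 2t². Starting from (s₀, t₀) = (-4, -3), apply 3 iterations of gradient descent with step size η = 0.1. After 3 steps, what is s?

-0.256

∇g = (6s, 4t)
(s₁, t₁) = (-4, -3) − 0.1·(-24, -12) = (-1.6, -1.8)
(s₂, t₂) = (-1.6, -1.8) − 0.1·(-9.6, -7.2) = (-0.64, -1.08)
(s₃, t₃) = (-0.64, -1.08) − 0.1·(-3.84, -4.32) = (-0.256, -0.648)
s = -0.256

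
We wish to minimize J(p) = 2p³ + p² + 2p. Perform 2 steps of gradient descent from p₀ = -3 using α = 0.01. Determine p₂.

-4.185

J′(p) = 6p² + 2p + 2
Step 1: J′(-3) = 50; p₁ = -3 − 0.01·50 = -3.5
Step 2: J′(-3.5) = 68.5; p₂ = -3.5 − 0.01·68.5 = -4.185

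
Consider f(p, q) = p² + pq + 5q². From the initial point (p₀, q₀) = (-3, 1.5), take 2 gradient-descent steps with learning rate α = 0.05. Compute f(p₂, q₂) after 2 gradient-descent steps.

∇f = (2p + q, p + 10q)
(p₁, q₁) = (-3, 1.5) − 0.05·(-4.5, 12) = (-2.775, 0.9)
(p₂, q₂) = (-2.775, 0.9) − 0.05·(-4.65, 6.225) = (-2.5425, 0.58875)
f(-2.5425, 0.58875) = 6.7005421875

6.7005421875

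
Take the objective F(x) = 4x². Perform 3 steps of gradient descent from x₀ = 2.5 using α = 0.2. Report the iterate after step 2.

0.9

F′(x) = 8x
x₁ = 2.5 − 0.2·20 = -1.5
x₂ = -1.5 − 0.2·(-12) = 0.9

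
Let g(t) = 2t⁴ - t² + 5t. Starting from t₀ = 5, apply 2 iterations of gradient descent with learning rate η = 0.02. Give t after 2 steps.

g′(t) = 8t³ - 2t + 5
Step 1: g′(5) = 995; t₁ = 5 − 0.02·995 = -14.9
Step 2: g′(-14.9) = -26428.792; t₂ = -14.9 − 0.02·(-26428.792) = 513.67584

513.67584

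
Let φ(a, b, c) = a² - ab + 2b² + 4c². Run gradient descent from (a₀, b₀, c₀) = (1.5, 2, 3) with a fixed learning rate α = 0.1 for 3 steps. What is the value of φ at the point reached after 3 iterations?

1.413191

∇φ = (2a - b, -a + 4b, 8c)
Step 1: at (1.5, 2, 3), ∇φ = (1, 6.5, 24) → (1.5, 2, 3) − 0.1·(1, 6.5, 24) = (1.4, 1.35, 0.6)
Step 2: at (1.4, 1.35, 0.6), ∇φ = (1.45, 4, 4.8) → (1.4, 1.35, 0.6) − 0.1·(1.45, 4, 4.8) = (1.255, 0.95, 0.12)
Step 3: at (1.255, 0.95, 0.12), ∇φ = (1.56, 2.545, 0.96) → (1.255, 0.95, 0.12) − 0.1·(1.56, 2.545, 0.96) = (1.099, 0.6955, 0.024)
φ(1.099, 0.6955, 0.024) = 1.413191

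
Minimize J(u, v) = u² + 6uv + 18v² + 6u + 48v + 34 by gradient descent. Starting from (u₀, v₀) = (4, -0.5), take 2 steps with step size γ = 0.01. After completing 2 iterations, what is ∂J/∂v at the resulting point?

∇J = (2u + 6v + 6, 6u + 36v + 48)
(u₁, v₁) = (4, -0.5) − 0.01·(11, 54) = (3.89, -1.04)
(u₂, v₂) = (3.89, -1.04) − 0.01·(7.54, 33.9) = (3.8146, -1.379)
∂J/∂v at (3.8146, -1.379) = 21.2436

21.2436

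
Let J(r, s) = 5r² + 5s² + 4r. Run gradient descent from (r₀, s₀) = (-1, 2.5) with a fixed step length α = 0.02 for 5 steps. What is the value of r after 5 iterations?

∇J = (10r + 4, 10s)
Step 1: at (-1, 2.5), ∇J = (-6, 25) → (-1, 2.5) − 0.02·(-6, 25) = (-0.88, 2)
Step 2: at (-0.88, 2), ∇J = (-4.8, 20) → (-0.88, 2) − 0.02·(-4.8, 20) = (-0.784, 1.6)
Step 3: at (-0.784, 1.6), ∇J = (-3.84, 16) → (-0.784, 1.6) − 0.02·(-3.84, 16) = (-0.7072, 1.28)
Step 4: at (-0.7072, 1.28), ∇J = (-3.072, 12.8) → (-0.7072, 1.28) − 0.02·(-3.072, 12.8) = (-0.64576, 1.024)
Step 5: at (-0.64576, 1.024), ∇J = (-2.4576, 10.24) → (-0.64576, 1.024) − 0.02·(-2.4576, 10.24) = (-0.596608, 0.8192)
r = -0.596608

-0.596608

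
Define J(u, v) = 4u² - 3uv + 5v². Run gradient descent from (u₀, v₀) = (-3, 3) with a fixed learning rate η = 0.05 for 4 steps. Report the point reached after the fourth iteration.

(-0.19636875, -0.01978125)

∇J = (8u - 3v, -3u + 10v)
(u₁, v₁) = (-3, 3) − 0.05·(-33, 39) = (-1.35, 1.05)
(u₂, v₂) = (-1.35, 1.05) − 0.05·(-13.95, 14.55) = (-0.6525, 0.3225)
(u₃, v₃) = (-0.6525, 0.3225) − 0.05·(-6.1875, 5.1825) = (-0.343125, 0.063375)
(u₄, v₄) = (-0.343125, 0.063375) − 0.05·(-2.935125, 1.663125) = (-0.19636875, -0.01978125)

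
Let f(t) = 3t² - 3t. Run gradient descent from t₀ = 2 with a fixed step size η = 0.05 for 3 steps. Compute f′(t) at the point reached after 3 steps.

f′(t) = 6t - 3
Step 1: f′(2) = 9; t₁ = 2 − 0.05·9 = 1.55
Step 2: f′(1.55) = 6.3; t₂ = 1.55 − 0.05·6.3 = 1.235
Step 3: f′(1.235) = 4.41; t₃ = 1.235 − 0.05·4.41 = 1.0145
f′(t) at (1.0145) = 3.087

3.087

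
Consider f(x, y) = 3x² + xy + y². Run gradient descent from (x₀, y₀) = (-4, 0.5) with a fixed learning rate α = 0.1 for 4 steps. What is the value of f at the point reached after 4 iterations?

∇f = (6x + y, x + 2y)
Step 1: at (-4, 0.5), ∇f = (-23.5, -3) → (-4, 0.5) − 0.1·(-23.5, -3) = (-1.65, 0.8)
Step 2: at (-1.65, 0.8), ∇f = (-9.1, -0.05) → (-1.65, 0.8) − 0.1·(-9.1, -0.05) = (-0.74, 0.805)
Step 3: at (-0.74, 0.805), ∇f = (-3.635, 0.87) → (-0.74, 0.805) − 0.1·(-3.635, 0.87) = (-0.3765, 0.718)
Step 4: at (-0.3765, 0.718), ∇f = (-1.541, 1.0595) → (-0.3765, 0.718) − 0.1·(-1.541, 1.0595) = (-0.2224, 0.61205)
f(-0.2224, 0.61205) = 0.3868705625

0.3868705625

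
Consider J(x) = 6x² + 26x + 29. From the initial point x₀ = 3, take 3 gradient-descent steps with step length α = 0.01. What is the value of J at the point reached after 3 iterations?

75.215387899904

J′(x) = 12x + 26
Step 1: J′(3) = 62; x₁ = 3 − 0.01·62 = 2.38
Step 2: J′(2.38) = 54.56; x₂ = 2.38 − 0.01·54.56 = 1.8344
Step 3: J′(1.8344) = 48.0128; x₃ = 1.8344 − 0.01·48.0128 = 1.354272
J(1.354272) = 75.215387899904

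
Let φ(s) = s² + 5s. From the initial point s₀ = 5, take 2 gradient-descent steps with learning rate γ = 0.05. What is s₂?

φ′(s) = 2s + 5
s₁ = 5 − 0.05·15 = 4.25
s₂ = 4.25 − 0.05·13.5 = 3.575

3.575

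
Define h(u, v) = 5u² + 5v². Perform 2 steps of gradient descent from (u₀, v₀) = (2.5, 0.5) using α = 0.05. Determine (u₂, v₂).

∇h = (10u, 10v)
Step 1: at (2.5, 0.5), ∇h = (25, 5) → (2.5, 0.5) − 0.05·(25, 5) = (1.25, 0.25)
Step 2: at (1.25, 0.25), ∇h = (12.5, 2.5) → (1.25, 0.25) − 0.05·(12.5, 2.5) = (0.625, 0.125)

(0.625, 0.125)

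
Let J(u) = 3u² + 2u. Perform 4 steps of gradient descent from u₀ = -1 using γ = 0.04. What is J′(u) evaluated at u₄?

-1.33448704

J′(u) = 6u + 2
u₁ = -1 − 0.04·(-4) = -0.84
u₂ = -0.84 − 0.04·(-3.04) = -0.7184
u₃ = -0.7184 − 0.04·(-2.3104) = -0.625984
u₄ = -0.625984 − 0.04·(-1.755904) = -0.55574784
J′(u) at (-0.55574784) = -1.33448704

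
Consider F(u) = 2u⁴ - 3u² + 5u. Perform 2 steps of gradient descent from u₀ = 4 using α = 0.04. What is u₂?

1223.41159936

F′(u) = 8u³ - 6u + 5
u₁ = 4 − 0.04·493 = -15.72
u₂ = -15.72 − 0.04·(-30978.289984) = 1223.41159936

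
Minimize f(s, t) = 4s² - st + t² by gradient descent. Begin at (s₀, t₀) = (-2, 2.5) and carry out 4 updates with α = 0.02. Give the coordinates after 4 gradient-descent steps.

(-0.852944, 2.011234)

∇f = (8s - t, -s + 2t)
Step 1: at (-2, 2.5), ∇f = (-18.5, 7) → (-2, 2.5) − 0.02·(-18.5, 7) = (-1.63, 2.36)
Step 2: at (-1.63, 2.36), ∇f = (-15.4, 6.35) → (-1.63, 2.36) − 0.02·(-15.4, 6.35) = (-1.322, 2.233)
Step 3: at (-1.322, 2.233), ∇f = (-12.809, 5.788) → (-1.322, 2.233) − 0.02·(-12.809, 5.788) = (-1.06582, 2.11724)
Step 4: at (-1.06582, 2.11724), ∇f = (-10.6438, 5.3003) → (-1.06582, 2.11724) − 0.02·(-10.6438, 5.3003) = (-0.852944, 2.011234)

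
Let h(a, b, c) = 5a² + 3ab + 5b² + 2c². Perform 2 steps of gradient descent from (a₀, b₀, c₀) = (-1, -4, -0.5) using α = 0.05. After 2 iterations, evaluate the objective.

4.23553125

∇h = (10a + 3b, 3a + 10b, 4c)
(a₁, b₁, c₁) = (-1, -4, -0.5) − 0.05·(-22, -43, -2) = (0.1, -1.85, -0.4)
(a₂, b₂, c₂) = (0.1, -1.85, -0.4) − 0.05·(-4.55, -18.2, -1.6) = (0.3275, -0.94, -0.32)
h(0.3275, -0.94, -0.32) = 4.23553125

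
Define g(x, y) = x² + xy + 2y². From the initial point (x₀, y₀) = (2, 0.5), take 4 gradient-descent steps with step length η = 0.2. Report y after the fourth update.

∇g = (2x + y, x + 4y)
(x₁, y₁) = (2, 0.5) − 0.2·(4.5, 4) = (1.1, -0.3)
(x₂, y₂) = (1.1, -0.3) − 0.2·(1.9, -0.1) = (0.72, -0.28)
(x₃, y₃) = (0.72, -0.28) − 0.2·(1.16, -0.4) = (0.488, -0.2)
(x₄, y₄) = (0.488, -0.2) − 0.2·(0.776, -0.312) = (0.3328, -0.1376)
y = -0.1376

-0.1376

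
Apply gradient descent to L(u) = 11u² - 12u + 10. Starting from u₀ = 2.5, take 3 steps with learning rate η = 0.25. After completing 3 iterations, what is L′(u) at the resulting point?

-3918.375

L′(u) = 22u - 12
Step 1: L′(2.5) = 43; u₁ = 2.5 − 0.25·43 = -8.25
Step 2: L′(-8.25) = -193.5; u₂ = -8.25 − 0.25·(-193.5) = 40.125
Step 3: L′(40.125) = 870.75; u₃ = 40.125 − 0.25·870.75 = -177.5625
L′(u) at (-177.5625) = -3918.375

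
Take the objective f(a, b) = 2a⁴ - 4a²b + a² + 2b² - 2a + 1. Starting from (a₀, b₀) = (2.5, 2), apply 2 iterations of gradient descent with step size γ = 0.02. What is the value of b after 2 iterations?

2.196608

∇f = (8a³ - 8ab + 2a - 2, -4a² + 4b)
(a₁, b₁) = (2.5, 2) − 0.02·(88, -17) = (0.74, 2.34)
(a₂, b₂) = (0.74, 2.34) − 0.02·(-11.131008, 7.1696) = (0.96262016, 2.196608)
b = 2.196608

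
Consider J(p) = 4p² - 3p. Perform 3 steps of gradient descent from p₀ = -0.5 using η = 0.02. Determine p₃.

J′(p) = 8p - 3
p₁ = -0.5 − 0.02·(-7) = -0.36
p₂ = -0.36 − 0.02·(-5.88) = -0.2424
p₃ = -0.2424 − 0.02·(-4.9392) = -0.143616

-0.143616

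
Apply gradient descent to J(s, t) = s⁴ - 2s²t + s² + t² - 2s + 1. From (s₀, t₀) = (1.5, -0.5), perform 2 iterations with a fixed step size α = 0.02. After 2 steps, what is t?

∇J = (4s³ - 4st + 2s - 2, -2s² + 2t)
(s₁, t₁) = (1.5, -0.5) − 0.02·(17.5, -5.5) = (1.15, -0.39)
(s₂, t₂) = (1.15, -0.39) − 0.02·(8.1775, -3.425) = (0.98645, -0.3215)
t = -0.3215

-0.3215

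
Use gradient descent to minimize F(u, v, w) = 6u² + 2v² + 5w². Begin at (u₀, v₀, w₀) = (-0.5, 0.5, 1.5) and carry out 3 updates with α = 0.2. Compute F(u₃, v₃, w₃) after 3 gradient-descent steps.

22.544336

∇F = (12u, 4v, 10w)
(u₁, v₁, w₁) = (-0.5, 0.5, 1.5) − 0.2·(-6, 2, 15) = (0.7, 0.1, -1.5)
(u₂, v₂, w₂) = (0.7, 0.1, -1.5) − 0.2·(8.4, 0.4, -15) = (-0.98, 0.02, 1.5)
(u₃, v₃, w₃) = (-0.98, 0.02, 1.5) − 0.2·(-11.76, 0.08, 15) = (1.372, 0.004, -1.5)
F(1.372, 0.004, -1.5) = 22.544336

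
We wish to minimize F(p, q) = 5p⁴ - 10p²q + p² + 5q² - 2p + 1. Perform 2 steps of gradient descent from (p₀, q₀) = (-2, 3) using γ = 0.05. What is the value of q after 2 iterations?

∇F = (20p³ - 20pq + 2p - 2, -10p² + 10q)
Step 1: at (-2, 3), ∇F = (-46, -10) → (-2, 3) − 0.05·(-46, -10) = (0.3, 3.5)
Step 2: at (0.3, 3.5), ∇F = (-21.86, 34.1) → (0.3, 3.5) − 0.05·(-21.86, 34.1) = (1.393, 1.795)
q = 1.795

1.795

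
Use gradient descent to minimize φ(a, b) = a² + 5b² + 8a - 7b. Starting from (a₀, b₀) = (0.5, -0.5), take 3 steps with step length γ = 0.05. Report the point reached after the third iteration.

∇φ = (2a + 8, 10b - 7)
Step 1: at (0.5, -0.5), ∇φ = (9, -12) → (0.5, -0.5) − 0.05·(9, -12) = (0.05, 0.1)
Step 2: at (0.05, 0.1), ∇φ = (8.1, -6) → (0.05, 0.1) − 0.05·(8.1, -6) = (-0.355, 0.4)
Step 3: at (-0.355, 0.4), ∇φ = (7.29, -3) → (-0.355, 0.4) − 0.05·(7.29, -3) = (-0.7195, 0.55)

(-0.7195, 0.55)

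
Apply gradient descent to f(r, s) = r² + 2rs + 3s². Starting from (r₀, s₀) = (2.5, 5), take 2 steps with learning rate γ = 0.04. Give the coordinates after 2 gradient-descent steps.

∇f = (2r + 2s, 2r + 6s)
Step 1: at (2.5, 5), ∇f = (15, 35) → (2.5, 5) − 0.04·(15, 35) = (1.9, 3.6)
Step 2: at (1.9, 3.6), ∇f = (11, 25.4) → (1.9, 3.6) − 0.04·(11, 25.4) = (1.46, 2.584)

(1.46, 2.584)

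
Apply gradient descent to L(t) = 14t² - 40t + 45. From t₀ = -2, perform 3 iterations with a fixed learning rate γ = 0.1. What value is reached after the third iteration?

21.424

L′(t) = 28t - 40
t₁ = -2 − 0.1·(-96) = 7.6
t₂ = 7.6 − 0.1·172.8 = -9.68
t₃ = -9.68 − 0.1·(-311.04) = 21.424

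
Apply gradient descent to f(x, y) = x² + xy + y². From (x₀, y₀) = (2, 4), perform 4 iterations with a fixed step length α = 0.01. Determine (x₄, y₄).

(1.69528242, 3.61647444)

∇f = (2x + y, x + 2y)
(x₁, y₁) = (2, 4) − 0.01·(8, 10) = (1.92, 3.9)
(x₂, y₂) = (1.92, 3.9) − 0.01·(7.74, 9.72) = (1.8426, 3.8028)
(x₃, y₃) = (1.8426, 3.8028) − 0.01·(7.488, 9.4482) = (1.76772, 3.708318)
(x₄, y₄) = (1.76772, 3.708318) − 0.01·(7.243758, 9.184356) = (1.69528242, 3.61647444)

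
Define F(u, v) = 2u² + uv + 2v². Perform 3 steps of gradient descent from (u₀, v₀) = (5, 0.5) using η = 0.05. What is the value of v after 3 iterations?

-0.221625

∇F = (4u + v, u + 4v)
Step 1: at (5, 0.5), ∇F = (20.5, 7) → (5, 0.5) − 0.05·(20.5, 7) = (3.975, 0.15)
Step 2: at (3.975, 0.15), ∇F = (16.05, 4.575) → (3.975, 0.15) − 0.05·(16.05, 4.575) = (3.1725, -0.07875)
Step 3: at (3.1725, -0.07875), ∇F = (12.61125, 2.8575) → (3.1725, -0.07875) − 0.05·(12.61125, 2.8575) = (2.5419375, -0.221625)
v = -0.221625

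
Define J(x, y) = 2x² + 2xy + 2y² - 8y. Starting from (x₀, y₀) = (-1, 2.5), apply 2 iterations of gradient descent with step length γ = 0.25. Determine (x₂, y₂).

(-1.25, 2.625)

∇J = (4x + 2y, 2x + 4y - 8)
(x₁, y₁) = (-1, 2.5) − 0.25·(1, 0) = (-1.25, 2.5)
(x₂, y₂) = (-1.25, 2.5) − 0.25·(0, -0.5) = (-1.25, 2.625)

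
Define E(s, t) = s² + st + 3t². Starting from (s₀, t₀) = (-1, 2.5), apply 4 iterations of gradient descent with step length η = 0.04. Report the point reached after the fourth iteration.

(-0.96338944, 0.94587904)

∇E = (2s + t, s + 6t)
(s₁, t₁) = (-1, 2.5) − 0.04·(0.5, 14) = (-1.02, 1.94)
(s₂, t₂) = (-1.02, 1.94) − 0.04·(-0.1, 10.62) = (-1.016, 1.5152)
(s₃, t₃) = (-1.016, 1.5152) − 0.04·(-0.5168, 8.0752) = (-0.995328, 1.192192)
(s₄, t₄) = (-0.995328, 1.192192) − 0.04·(-0.798464, 6.157824) = (-0.96338944, 0.94587904)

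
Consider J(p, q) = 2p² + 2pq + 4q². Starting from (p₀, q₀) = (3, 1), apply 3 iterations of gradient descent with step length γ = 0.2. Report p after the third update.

∇J = (4p + 2q, 2p + 8q)
(p₁, q₁) = (3, 1) − 0.2·(14, 14) = (0.2, -1.8)
(p₂, q₂) = (0.2, -1.8) − 0.2·(-2.8, -14) = (0.76, 1)
(p₃, q₃) = (0.76, 1) − 0.2·(5.04, 9.52) = (-0.248, -0.904)
p = -0.248

-0.248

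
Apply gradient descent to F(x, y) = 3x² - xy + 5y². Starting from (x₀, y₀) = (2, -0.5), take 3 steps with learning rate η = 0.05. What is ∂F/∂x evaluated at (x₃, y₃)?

∇F = (6x - y, -x + 10y)
(x₁, y₁) = (2, -0.5) − 0.05·(12.5, -7) = (1.375, -0.15)
(x₂, y₂) = (1.375, -0.15) − 0.05·(8.4, -2.875) = (0.955, -0.00625)
(x₃, y₃) = (0.955, -0.00625) − 0.05·(5.73625, -1.0175) = (0.6681875, 0.044625)
∂F/∂x at (0.6681875, 0.044625) = 3.9645

3.9645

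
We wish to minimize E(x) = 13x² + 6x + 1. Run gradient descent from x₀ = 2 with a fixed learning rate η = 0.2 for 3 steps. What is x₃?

-165.504

E′(x) = 26x + 6
x₁ = 2 − 0.2·58 = -9.6
x₂ = -9.6 − 0.2·(-243.6) = 39.12
x₃ = 39.12 − 0.2·1023.12 = -165.504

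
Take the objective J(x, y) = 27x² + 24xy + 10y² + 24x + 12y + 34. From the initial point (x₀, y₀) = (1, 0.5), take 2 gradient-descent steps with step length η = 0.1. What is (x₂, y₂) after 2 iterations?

(42.64, 22.1)

∇J = (54x + 24y + 24, 24x + 20y + 12)
Step 1: at (1, 0.5), ∇J = (90, 46) → (1, 0.5) − 0.1·(90, 46) = (-8, -4.1)
Step 2: at (-8, -4.1), ∇J = (-506.4, -262) → (-8, -4.1) − 0.1·(-506.4, -262) = (42.64, 22.1)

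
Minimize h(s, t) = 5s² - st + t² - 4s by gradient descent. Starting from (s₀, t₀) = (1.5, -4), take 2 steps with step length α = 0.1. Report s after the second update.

0.095

∇h = (10s - t - 4, -s + 2t)
(s₁, t₁) = (1.5, -4) − 0.1·(15, -9.5) = (0, -3.05)
(s₂, t₂) = (0, -3.05) − 0.1·(-0.95, -6.1) = (0.095, -2.44)
s = 0.095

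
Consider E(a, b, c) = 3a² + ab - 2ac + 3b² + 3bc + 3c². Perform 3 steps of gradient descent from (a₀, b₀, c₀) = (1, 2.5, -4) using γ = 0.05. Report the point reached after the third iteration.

∇E = (6a + b - 2c, a + 6b + 3c, -2a + 3b + 6c)
Step 1: at (1, 2.5, -4), ∇E = (16.5, 4, -18.5) → (1, 2.5, -4) − 0.05·(16.5, 4, -18.5) = (0.175, 2.3, -3.075)
Step 2: at (0.175, 2.3, -3.075), ∇E = (9.5, 4.75, -11.9) → (0.175, 2.3, -3.075) − 0.05·(9.5, 4.75, -11.9) = (-0.3, 2.0625, -2.48)
Step 3: at (-0.3, 2.0625, -2.48), ∇E = (5.2225, 4.635, -8.0925) → (-0.3, 2.0625, -2.48) − 0.05·(5.2225, 4.635, -8.0925) = (-0.561125, 1.83075, -2.075375)

(-0.561125, 1.83075, -2.075375)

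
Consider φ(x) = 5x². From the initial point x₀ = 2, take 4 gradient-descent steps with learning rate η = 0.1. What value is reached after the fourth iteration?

φ′(x) = 10x
Step 1: φ′(2) = 20; x₁ = 2 − 0.1·20 = 0
Step 2: φ′(0) = 0; x₂ = 0 − 0.1·0 = 0
Step 3: φ′(0) = 0; x₃ = 0 − 0.1·0 = 0
Step 4: φ′(0) = 0; x₄ = 0 − 0.1·0 = 0

0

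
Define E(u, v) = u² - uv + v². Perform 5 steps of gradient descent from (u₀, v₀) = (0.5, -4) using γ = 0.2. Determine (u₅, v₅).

(-0.5504, -0.59648)

∇E = (2u - v, -u + 2v)
(u₁, v₁) = (0.5, -4) − 0.2·(5, -8.5) = (-0.5, -2.3)
(u₂, v₂) = (-0.5, -2.3) − 0.2·(1.3, -4.1) = (-0.76, -1.48)
(u₃, v₃) = (-0.76, -1.48) − 0.2·(-0.04, -2.2) = (-0.752, -1.04)
(u₄, v₄) = (-0.752, -1.04) − 0.2·(-0.464, -1.328) = (-0.6592, -0.7744)
(u₅, v₅) = (-0.6592, -0.7744) − 0.2·(-0.544, -0.8896) = (-0.5504, -0.59648)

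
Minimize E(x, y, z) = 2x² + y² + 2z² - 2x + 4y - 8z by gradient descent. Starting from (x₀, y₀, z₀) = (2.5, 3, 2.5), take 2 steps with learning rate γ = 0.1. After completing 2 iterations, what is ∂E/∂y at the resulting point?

6.4

∇E = (4x - 2, 2y + 4, 4z - 8)
Step 1: at (2.5, 3, 2.5), ∇E = (8, 10, 2) → (2.5, 3, 2.5) − 0.1·(8, 10, 2) = (1.7, 2, 2.3)
Step 2: at (1.7, 2, 2.3), ∇E = (4.8, 8, 1.2) → (1.7, 2, 2.3) − 0.1·(4.8, 8, 1.2) = (1.22, 1.2, 2.18)
∂E/∂y at (1.22, 1.2, 2.18) = 6.4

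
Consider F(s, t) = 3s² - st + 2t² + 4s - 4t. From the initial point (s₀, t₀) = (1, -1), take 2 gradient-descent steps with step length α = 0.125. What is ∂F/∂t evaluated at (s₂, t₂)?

∇F = (6s - t + 4, -s + 4t - 4)
(s₁, t₁) = (1, -1) − 0.125·(11, -9) = (-0.375, 0.125)
(s₂, t₂) = (-0.375, 0.125) − 0.125·(1.625, -3.125) = (-0.578125, 0.515625)
∂F/∂t at (-0.578125, 0.515625) = -1.359375

-1.359375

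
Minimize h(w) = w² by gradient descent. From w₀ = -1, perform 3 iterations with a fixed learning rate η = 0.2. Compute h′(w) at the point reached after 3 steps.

h′(w) = 2w
w₁ = -1 − 0.2·(-2) = -0.6
w₂ = -0.6 − 0.2·(-1.2) = -0.36
w₃ = -0.36 − 0.2·(-0.72) = -0.216
h′(w) at (-0.216) = -0.432

-0.432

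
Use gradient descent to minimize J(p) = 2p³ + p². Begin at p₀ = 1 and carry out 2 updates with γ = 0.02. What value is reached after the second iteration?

J′(p) = 6p² + 2p
Step 1: J′(1) = 8; p₁ = 1 − 0.02·8 = 0.84
Step 2: J′(0.84) = 5.9136; p₂ = 0.84 − 0.02·5.9136 = 0.721728

0.721728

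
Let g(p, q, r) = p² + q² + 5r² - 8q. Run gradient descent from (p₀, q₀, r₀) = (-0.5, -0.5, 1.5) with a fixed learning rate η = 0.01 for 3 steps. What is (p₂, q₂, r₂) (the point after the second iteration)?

∇g = (2p, 2q - 8, 10r)
(p₁, q₁, r₁) = (-0.5, -0.5, 1.5) − 0.01·(-1, -9, 15) = (-0.49, -0.41, 1.35)
(p₂, q₂, r₂) = (-0.49, -0.41, 1.35) − 0.01·(-0.98, -8.82, 13.5) = (-0.4802, -0.3218, 1.215)

(-0.4802, -0.3218, 1.215)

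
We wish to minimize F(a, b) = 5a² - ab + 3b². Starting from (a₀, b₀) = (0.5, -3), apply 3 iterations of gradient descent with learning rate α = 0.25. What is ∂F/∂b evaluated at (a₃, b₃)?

∇F = (10a - b, -a + 6b)
(a₁, b₁) = (0.5, -3) − 0.25·(8, -18.5) = (-1.5, 1.625)
(a₂, b₂) = (-1.5, 1.625) − 0.25·(-16.625, 11.25) = (2.65625, -1.1875)
(a₃, b₃) = (2.65625, -1.1875) − 0.25·(27.75, -9.78125) = (-4.28125, 1.2578125)
∂F/∂b at (-4.28125, 1.2578125) = 11.828125

11.828125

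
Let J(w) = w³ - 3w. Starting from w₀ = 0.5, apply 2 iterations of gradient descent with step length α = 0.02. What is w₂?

0.5871785

J′(w) = 3w² - 3
Step 1: J′(0.5) = -2.25; w₁ = 0.5 − 0.02·(-2.25) = 0.545
Step 2: J′(0.545) = -2.108925; w₂ = 0.545 − 0.02·(-2.108925) = 0.5871785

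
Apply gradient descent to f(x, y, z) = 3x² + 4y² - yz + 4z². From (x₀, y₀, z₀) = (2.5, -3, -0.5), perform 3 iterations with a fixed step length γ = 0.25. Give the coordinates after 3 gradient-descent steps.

(-0.3125, 3.1796875, -1.703125)

∇f = (6x, 8y - z, -y + 8z)
Step 1: at (2.5, -3, -0.5), ∇f = (15, -23.5, -1) → (2.5, -3, -0.5) − 0.25·(15, -23.5, -1) = (-1.25, 2.875, -0.25)
Step 2: at (-1.25, 2.875, -0.25), ∇f = (-7.5, 23.25, -4.875) → (-1.25, 2.875, -0.25) − 0.25·(-7.5, 23.25, -4.875) = (0.625, -2.9375, 0.96875)
Step 3: at (0.625, -2.9375, 0.96875), ∇f = (3.75, -24.46875, 10.6875) → (0.625, -2.9375, 0.96875) − 0.25·(3.75, -24.46875, 10.6875) = (-0.3125, 3.1796875, -1.703125)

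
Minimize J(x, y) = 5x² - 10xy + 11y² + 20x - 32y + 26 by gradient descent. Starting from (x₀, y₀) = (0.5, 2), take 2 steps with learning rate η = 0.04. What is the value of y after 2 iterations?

1.6064

∇J = (10x - 10y + 20, -10x + 22y - 32)
Step 1: at (0.5, 2), ∇J = (5, 7) → (0.5, 2) − 0.04·(5, 7) = (0.3, 1.72)
Step 2: at (0.3, 1.72), ∇J = (5.8, 2.84) → (0.3, 1.72) − 0.04·(5.8, 2.84) = (0.068, 1.6064)
y = 1.6064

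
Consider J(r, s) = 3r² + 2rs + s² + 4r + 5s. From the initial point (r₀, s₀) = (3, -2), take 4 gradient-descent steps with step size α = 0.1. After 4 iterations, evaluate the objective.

-6.34427136

∇J = (6r + 2s + 4, 2r + 2s + 5)
(r₁, s₁) = (3, -2) − 0.1·(18, 7) = (1.2, -2.7)
(r₂, s₂) = (1.2, -2.7) − 0.1·(5.8, 2) = (0.62, -2.9)
(r₃, s₃) = (0.62, -2.9) − 0.1·(1.92, 0.44) = (0.428, -2.944)
(r₄, s₄) = (0.428, -2.944) − 0.1·(0.68, -0.032) = (0.36, -2.9408)
J(0.36, -2.9408) = -6.34427136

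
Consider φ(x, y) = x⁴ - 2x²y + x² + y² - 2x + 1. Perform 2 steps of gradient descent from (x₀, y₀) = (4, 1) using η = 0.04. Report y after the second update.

∇φ = (4x³ - 4xy + 2x - 2, -2x² + 2y)
Step 1: at (4, 1), ∇φ = (246, -30) → (4, 1) − 0.04·(246, -30) = (-5.84, 2.2)
Step 2: at (-5.84, 2.2), ∇φ = (-758.994816, -63.8112) → (-5.84, 2.2) − 0.04·(-758.994816, -63.8112) = (24.51979264, 4.752448)
y = 4.752448

4.752448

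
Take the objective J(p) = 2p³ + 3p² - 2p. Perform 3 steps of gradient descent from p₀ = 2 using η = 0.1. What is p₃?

J′(p) = 6p² + 6p - 2
p₁ = 2 − 0.1·34 = -1.4
p₂ = -1.4 − 0.1·1.36 = -1.536
p₃ = -1.536 − 0.1·2.939776 = -1.8299776

-1.8299776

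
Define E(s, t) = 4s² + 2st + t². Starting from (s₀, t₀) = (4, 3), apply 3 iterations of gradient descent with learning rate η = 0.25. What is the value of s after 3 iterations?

-7

∇E = (8s + 2t, 2s + 2t)
Step 1: at (4, 3), ∇E = (38, 14) → (4, 3) − 0.25·(38, 14) = (-5.5, -0.5)
Step 2: at (-5.5, -0.5), ∇E = (-45, -12) → (-5.5, -0.5) − 0.25·(-45, -12) = (5.75, 2.5)
Step 3: at (5.75, 2.5), ∇E = (51, 16.5) → (5.75, 2.5) − 0.25·(51, 16.5) = (-7, -1.625)
s = -7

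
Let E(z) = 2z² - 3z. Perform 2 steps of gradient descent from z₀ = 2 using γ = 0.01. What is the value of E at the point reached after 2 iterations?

E′(z) = 4z - 3
Step 1: E′(2) = 5; z₁ = 2 − 0.01·5 = 1.95
Step 2: E′(1.95) = 4.8; z₂ = 1.95 − 0.01·4.8 = 1.902
E(1.902) = 1.529208

1.529208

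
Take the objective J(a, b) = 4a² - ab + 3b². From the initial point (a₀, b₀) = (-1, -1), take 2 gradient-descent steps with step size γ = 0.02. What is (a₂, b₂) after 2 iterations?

(-0.7404, -0.8092)

∇J = (8a - b, -a + 6b)
(a₁, b₁) = (-1, -1) − 0.02·(-7, -5) = (-0.86, -0.9)
(a₂, b₂) = (-0.86, -0.9) − 0.02·(-5.98, -4.54) = (-0.7404, -0.8092)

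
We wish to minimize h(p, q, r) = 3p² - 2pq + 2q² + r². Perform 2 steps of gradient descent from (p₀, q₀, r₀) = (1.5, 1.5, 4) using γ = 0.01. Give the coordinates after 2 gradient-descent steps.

(1.383, 1.44, 3.8416)

∇h = (6p - 2q, -2p + 4q, 2r)
Step 1: at (1.5, 1.5, 4), ∇h = (6, 3, 8) → (1.5, 1.5, 4) − 0.01·(6, 3, 8) = (1.44, 1.47, 3.92)
Step 2: at (1.44, 1.47, 3.92), ∇h = (5.7, 3, 7.84) → (1.44, 1.47, 3.92) − 0.01·(5.7, 3, 7.84) = (1.383, 1.44, 3.8416)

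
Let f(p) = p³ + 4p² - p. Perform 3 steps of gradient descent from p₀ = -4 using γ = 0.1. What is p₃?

f′(p) = 3p² + 8p - 1
p₁ = -4 − 0.1·15 = -5.5
p₂ = -5.5 − 0.1·45.75 = -10.075
p₃ = -10.075 − 0.1·222.916875 = -32.3666875

-32.3666875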